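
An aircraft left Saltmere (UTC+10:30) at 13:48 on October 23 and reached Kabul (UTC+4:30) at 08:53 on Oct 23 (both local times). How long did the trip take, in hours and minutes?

1 hour 5 minutes

Departure in UTC: 13:48 − 10:30 = 03:18 on Oct 23.
Arrival in UTC: 08:53 − 4:30 = 04:23 on Oct 23.
Elapsed = 04:23 − 03:18 = 1 hour 5 minutes.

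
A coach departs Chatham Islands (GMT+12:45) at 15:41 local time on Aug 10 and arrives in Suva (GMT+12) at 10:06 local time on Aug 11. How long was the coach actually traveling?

Departure in UTC: 15:41 − 12:45 = 02:56 on Aug 10.
Arrival in UTC: 10:06 − 12:00 = 22:06 on Aug 10.
Elapsed = 22:06 − 02:56 = 19 hours 10 minutes.

19 hours 10 minutes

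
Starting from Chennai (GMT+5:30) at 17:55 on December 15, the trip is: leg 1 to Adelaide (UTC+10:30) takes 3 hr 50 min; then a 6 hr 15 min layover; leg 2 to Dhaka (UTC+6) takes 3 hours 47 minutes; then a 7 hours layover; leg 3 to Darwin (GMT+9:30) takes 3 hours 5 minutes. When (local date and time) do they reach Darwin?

Convert departure to UTC: 17:55 − 5:30 = 12:25 UTC on Dec 15.
Add 3 hours and 50 minutes leg 1 → 16:15 UTC.
Add 6 hours 15 minutes layover in Adelaide → 22:30 UTC.
Add 3 hours and 47 minutes leg 2 → 02:17 UTC (Dec 16).
Add 7 hours layover in Dhaka → 09:17 UTC.
Add 3 hours 5 minutes leg 3 → 12:22 UTC.
Darwin is UTC+9:30, so local arrival = 12:22 + 9:30 = 21:52 on Dec 16.

21:52 on December 16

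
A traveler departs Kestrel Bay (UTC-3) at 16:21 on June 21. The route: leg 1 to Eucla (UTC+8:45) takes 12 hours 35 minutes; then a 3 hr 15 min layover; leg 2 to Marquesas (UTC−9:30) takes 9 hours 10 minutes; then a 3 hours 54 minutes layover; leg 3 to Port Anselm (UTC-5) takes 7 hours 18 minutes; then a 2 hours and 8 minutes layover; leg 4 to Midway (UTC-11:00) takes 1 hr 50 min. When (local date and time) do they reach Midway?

00:31 on June 23

Convert departure to UTC: 16:21 + 3:00 = 19:21 UTC on Jun 21.
Add 12 hours 35 minutes leg 1 → 07:56 UTC (Jun 22).
Add 3 hours and 15 minutes layover in Eucla → 11:11 UTC.
Add 9 hours and 10 minutes leg 2 → 20:21 UTC.
Add 3 hours 54 minutes layover in Marquesas → 00:15 UTC (Jun 23).
Add 7 hours 18 minutes leg 3 → 07:33 UTC.
Add 2 hours and 8 minutes layover in Port Anselm → 09:41 UTC.
Add 1 hour 50 minutes leg 4 → 11:31 UTC.
Midway is UTC−11:00, so local arrival = 11:31 − 11:00 = 00:31 on Jun 23.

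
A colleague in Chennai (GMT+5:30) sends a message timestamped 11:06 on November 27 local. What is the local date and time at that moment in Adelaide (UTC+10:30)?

16:06 on November 27

In UTC: 11:06 − 5:30 = 05:36 on Nov 27.
Adelaide is UTC+10:30: 05:36 + 10:30 = 16:06 on Nov 27.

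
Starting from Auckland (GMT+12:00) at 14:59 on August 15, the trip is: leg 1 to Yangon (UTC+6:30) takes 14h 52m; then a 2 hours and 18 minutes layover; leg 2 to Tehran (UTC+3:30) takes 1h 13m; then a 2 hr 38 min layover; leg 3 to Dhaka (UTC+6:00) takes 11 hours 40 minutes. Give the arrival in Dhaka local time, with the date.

Convert departure to UTC: 14:59 − 12:00 = 02:59 UTC on Aug 15.
Add 14 hours 52 minutes leg 1 → 17:51 UTC.
Add 2 hours 18 minutes layover in Yangon → 20:09 UTC.
Add 1 hour 13 minutes leg 2 → 21:22 UTC.
Add 2 hours 38 minutes layover in Tehran → 00:00 UTC (Aug 16).
Add 11 hours 40 minutes leg 3 → 11:40 UTC.
Dhaka is UTC+6:00, so local arrival = 11:40 + 6:00 = 17:40 on Aug 16.

17:40 on August 16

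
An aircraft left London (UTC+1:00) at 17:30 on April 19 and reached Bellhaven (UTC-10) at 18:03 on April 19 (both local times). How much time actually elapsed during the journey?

11 hours 33 minutes

Departure in UTC: 17:30 − 1:00 = 16:30 on Apr 19.
Arrival in UTC: 18:03 + 10:00 = 04:03 on Apr 20.
Elapsed = 04:03 − 16:30 (+1 day) = 11 hours 33 minutes.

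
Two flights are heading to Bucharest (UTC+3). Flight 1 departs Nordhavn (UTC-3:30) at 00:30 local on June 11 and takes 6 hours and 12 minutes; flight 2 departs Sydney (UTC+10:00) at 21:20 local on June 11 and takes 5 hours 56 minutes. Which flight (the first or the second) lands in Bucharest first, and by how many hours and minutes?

Flight 1 in UTC: 00:30 + 3:30 = 04:00 on Jun 11.
+6 hours 12 minutes → arrive 10:12 UTC on Jun 11.
Flight 2 in UTC: 21:20 − 10:00 = 11:20 on Jun 11.
+5 hours 56 minutes → arrive 17:16 UTC on Jun 11.
Flight 1 lands earlier by 7 hours 4 minutes.

the first, by 7 hours 4 minutes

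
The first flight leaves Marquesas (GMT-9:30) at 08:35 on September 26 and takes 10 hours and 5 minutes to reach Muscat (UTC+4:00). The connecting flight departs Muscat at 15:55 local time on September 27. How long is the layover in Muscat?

Convert departure to UTC: 08:35 + 9:30 = 18:05 UTC on Sep 26.
Add 10 hours 5 minutes flight time → 04:10 UTC (Sep 27).
Muscat is UTC+4:00, so local arrival = 04:10 + 4:00 = 08:10 on Sep 27.
Layover = 15:55 − 08:10 = 7 hours 45 minutes.

7 hours 45 minutes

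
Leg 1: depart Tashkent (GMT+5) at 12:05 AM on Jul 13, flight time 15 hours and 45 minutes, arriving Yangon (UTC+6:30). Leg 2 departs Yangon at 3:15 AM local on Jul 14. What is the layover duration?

Convert departure to UTC: 12:05 AM − 5:00 = 7:05 PM UTC on Jul 12.
Add 15 hours and 45 minutes flight time → 10:50 AM UTC (Jul 13).
Yangon is UTC+6:30, so local arrival = 10:50 AM + 6:30 = 5:20 PM on Jul 13.
Layover = 3:15 AM − 5:20 PM (+1 day) = 9 hours 55 minutes.

9 hours 55 minutes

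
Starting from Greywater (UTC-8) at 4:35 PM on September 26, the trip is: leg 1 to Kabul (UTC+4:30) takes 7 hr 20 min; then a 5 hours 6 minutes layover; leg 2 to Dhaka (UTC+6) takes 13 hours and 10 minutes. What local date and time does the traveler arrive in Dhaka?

8:11 AM on September 28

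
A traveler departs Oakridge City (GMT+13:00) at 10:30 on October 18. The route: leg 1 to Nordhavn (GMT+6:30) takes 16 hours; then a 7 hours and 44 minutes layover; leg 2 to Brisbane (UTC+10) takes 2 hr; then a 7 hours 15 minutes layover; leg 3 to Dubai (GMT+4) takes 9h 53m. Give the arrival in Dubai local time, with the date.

Convert departure to UTC: 10:30 − 13:00 = 21:30 UTC on Oct 17.
Add 16 hours leg 1 → 13:30 UTC (Oct 18).
Add 7 hours and 44 minutes layover in Nordhavn → 21:14 UTC.
Add 2 hours leg 2 → 23:14 UTC.
Add 7 hours and 15 minutes layover in Brisbane → 06:29 UTC (Oct 19).
Add 9 hours and 53 minutes leg 3 → 16:22 UTC.
Dubai is UTC+4:00, so local arrival = 16:22 + 4:00 = 20:22 on Oct 19.

20:22 on October 19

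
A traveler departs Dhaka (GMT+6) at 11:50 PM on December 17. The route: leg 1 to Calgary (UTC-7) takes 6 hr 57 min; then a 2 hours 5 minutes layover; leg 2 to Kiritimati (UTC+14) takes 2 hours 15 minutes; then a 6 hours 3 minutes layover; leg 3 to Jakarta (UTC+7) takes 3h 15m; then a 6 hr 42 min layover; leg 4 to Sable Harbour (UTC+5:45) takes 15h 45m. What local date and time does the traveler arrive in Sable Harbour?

Convert departure to UTC: 11:50 PM − 6:00 = 5:50 PM UTC on Dec 17.
Add 6 hours 57 minutes leg 1 → 12:47 AM UTC (Dec 18).
Add 2 hours 5 minutes layover in Calgary → 2:52 AM UTC.
Add 2 hours 15 minutes leg 2 → 5:07 AM UTC.
Add 6 hours 3 minutes layover in Kiritimati → 11:10 AM UTC.
Add 3 hours 15 minutes leg 3 → 2:25 PM UTC.
Add 6 hours and 42 minutes layover in Jakarta → 9:07 PM UTC.
Add 15 hours and 45 minutes leg 4 → 12:52 PM UTC (Dec 19).
Sable Harbour is UTC+5:45, so local arrival = 12:52 PM + 5:45 = 6:37 PM on Dec 19.

6:37 PM on Dec 19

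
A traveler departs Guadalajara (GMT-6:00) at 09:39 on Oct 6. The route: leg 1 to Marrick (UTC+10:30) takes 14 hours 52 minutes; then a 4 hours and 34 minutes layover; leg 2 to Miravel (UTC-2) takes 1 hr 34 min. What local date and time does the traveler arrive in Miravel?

10:39 on October 7

Convert departure to UTC: 09:39 + 6:00 = 15:39 UTC on Oct 6.
Add 14 hours and 52 minutes leg 1 → 06:31 UTC (Oct 7).
Add 4 hours and 34 minutes layover in Marrick → 11:05 UTC.
Add 1 hour and 34 minutes leg 2 → 12:39 UTC.
Miravel is UTC−2:00, so local arrival = 12:39 − 2:00 = 10:39 on Oct 7.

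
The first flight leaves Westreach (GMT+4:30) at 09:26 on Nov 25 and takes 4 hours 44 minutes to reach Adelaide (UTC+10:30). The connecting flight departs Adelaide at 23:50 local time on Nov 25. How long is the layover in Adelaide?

Convert departure to UTC: 09:26 − 4:30 = 04:56 UTC on Nov 25.
Add 4 hours 44 minutes flight time → 09:40 UTC.
Adelaide is UTC+10:30, so local arrival = 09:40 + 10:30 = 20:10 on Nov 25.
Layover = 23:50 − 20:10 = 3 hours 40 minutes.

3 hours 40 minutes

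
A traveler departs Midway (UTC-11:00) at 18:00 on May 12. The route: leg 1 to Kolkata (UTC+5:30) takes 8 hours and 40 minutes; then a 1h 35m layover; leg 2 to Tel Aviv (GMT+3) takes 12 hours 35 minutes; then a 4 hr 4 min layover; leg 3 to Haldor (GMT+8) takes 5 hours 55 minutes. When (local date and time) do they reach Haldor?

Convert departure to UTC: 18:00 + 11:00 = 05:00 UTC on May 13.
Add 8 hours 40 minutes leg 1 → 13:40 UTC.
Add 1 hour 35 minutes layover in Kolkata → 15:15 UTC.
Add 12 hours 35 minutes leg 2 → 03:50 UTC (May 14).
Add 4 hours and 4 minutes layover in Tel Aviv → 07:54 UTC.
Add 5 hours 55 minutes leg 3 → 13:49 UTC.
Haldor is UTC+8:00, so local arrival = 13:49 + 8:00 = 21:49 on May 14.

21:49 on May 14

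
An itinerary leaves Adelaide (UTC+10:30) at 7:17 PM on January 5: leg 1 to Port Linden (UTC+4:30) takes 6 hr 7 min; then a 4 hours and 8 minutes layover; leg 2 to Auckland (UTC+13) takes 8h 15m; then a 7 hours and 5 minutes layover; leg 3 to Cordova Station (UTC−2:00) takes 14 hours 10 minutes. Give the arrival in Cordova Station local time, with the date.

Convert departure to UTC: 7:17 PM − 10:30 = 8:47 AM UTC on Jan 5.
Add 6 hours and 7 minutes leg 1 → 2:54 PM UTC.
Add 4 hours 8 minutes layover in Port Linden → 7:02 PM UTC.
Add 8 hours and 15 minutes leg 2 → 3:17 AM UTC (Jan 6).
Add 7 hours and 5 minutes layover in Auckland → 10:22 AM UTC.
Add 14 hours and 10 minutes leg 3 → 12:32 AM UTC (Jan 7).
Cordova Station is UTC−2:00, so local arrival = 12:32 AM − 2:00 = 10:32 PM on Jan 6.

10:32 PM on January 6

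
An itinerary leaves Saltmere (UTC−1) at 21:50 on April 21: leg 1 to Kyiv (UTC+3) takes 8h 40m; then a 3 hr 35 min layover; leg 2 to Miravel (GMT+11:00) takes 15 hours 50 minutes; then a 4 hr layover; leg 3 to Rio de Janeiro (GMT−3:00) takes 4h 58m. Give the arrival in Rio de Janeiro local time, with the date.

Convert departure to UTC: 21:50 + 1:00 = 22:50 UTC on Apr 21.
Add 8 hours and 40 minutes leg 1 → 07:30 UTC (Apr 22).
Add 3 hours 35 minutes layover in Kyiv → 11:05 UTC.
Add 15 hours and 50 minutes leg 2 → 02:55 UTC (Apr 23).
Add 4 hours layover in Miravel → 06:55 UTC.
Add 4 hours 58 minutes leg 3 → 11:53 UTC.
Rio de Janeiro is UTC−3:00, so local arrival = 11:53 − 3:00 = 08:53 on Apr 23.

08:53 on April 23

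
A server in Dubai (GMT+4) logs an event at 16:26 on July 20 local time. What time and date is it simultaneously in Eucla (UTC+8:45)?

Eucla is 4:45 ahead of Dubai.
Shift by the zone difference: 16:26 + 4:45 = 21:11 on Jul 20 in Eucla.

21:11 on July 20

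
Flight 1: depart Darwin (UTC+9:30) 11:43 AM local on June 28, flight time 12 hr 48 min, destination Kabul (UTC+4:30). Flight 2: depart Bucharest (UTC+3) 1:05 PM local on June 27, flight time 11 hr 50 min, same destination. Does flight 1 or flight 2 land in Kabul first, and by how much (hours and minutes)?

Flight 1 in UTC: 11:43 AM − 9:30 = 2:13 AM on Jun 28.
+12 hours 48 minutes → arrive 3:01 PM UTC on Jun 28.
Flight 2 in UTC: 1:05 PM − 3:00 = 10:05 AM on Jun 27.
+11 hours and 50 minutes → arrive 9:55 PM UTC on Jun 27.
Flight 2 lands earlier by 17 hours 6 minutes.

the second, by 17 hours 6 minutes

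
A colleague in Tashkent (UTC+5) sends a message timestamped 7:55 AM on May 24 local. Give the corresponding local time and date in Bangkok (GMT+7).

9:55 AM on May 24

In UTC: 7:55 AM − 5:00 = 2:55 AM on May 24.
Bangkok is UTC+7:00: 2:55 AM + 7:00 = 9:55 AM on May 24.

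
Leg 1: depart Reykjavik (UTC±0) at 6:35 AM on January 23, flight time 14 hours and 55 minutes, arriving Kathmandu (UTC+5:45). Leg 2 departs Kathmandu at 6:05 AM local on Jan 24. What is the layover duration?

2 hours 50 minutes

Reykjavik is at UTC+0, so departure is already 6:35 AM UTC on Jan 23.
Add 14 hours 55 minutes flight time → 9:30 PM UTC.
Kathmandu is UTC+5:45, so local arrival = 9:30 PM + 5:45 = 3:15 AM on Jan 24.
Layover = 6:05 AM − 3:15 AM = 2 hours 50 minutes.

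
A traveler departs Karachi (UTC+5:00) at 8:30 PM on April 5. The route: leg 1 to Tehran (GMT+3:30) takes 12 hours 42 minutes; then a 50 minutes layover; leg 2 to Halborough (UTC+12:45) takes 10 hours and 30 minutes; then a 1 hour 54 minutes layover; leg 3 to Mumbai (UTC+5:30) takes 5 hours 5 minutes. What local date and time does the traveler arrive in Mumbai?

4:01 AM on April 7

Convert departure to UTC: 8:30 PM − 5:00 = 3:30 PM UTC on Apr 5.
Add 12 hours and 42 minutes leg 1 → 4:12 AM UTC (Apr 6).
Add 50 minutes layover in Tehran → 5:02 AM UTC.
Add 10 hours 30 minutes leg 2 → 3:32 PM UTC.
Add 1 hour 54 minutes layover in Halborough → 5:26 PM UTC.
Add 5 hours 5 minutes leg 3 → 10:31 PM UTC.
Mumbai is UTC+5:30, so local arrival = 10:31 PM + 5:30 = 4:01 AM on Apr 7.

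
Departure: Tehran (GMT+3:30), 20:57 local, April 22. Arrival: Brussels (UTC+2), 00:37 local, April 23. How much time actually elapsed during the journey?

Departure in UTC: 20:57 − 3:30 = 17:27 on Apr 22.
Arrival in UTC: 00:37 − 2:00 = 22:37 on Apr 22.
Elapsed = 22:37 − 17:27 = 5 hours 10 minutes.

5 hours 10 minutes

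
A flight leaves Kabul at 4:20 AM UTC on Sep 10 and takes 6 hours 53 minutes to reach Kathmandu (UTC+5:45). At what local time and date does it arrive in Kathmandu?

Departure is given in UTC: 4:20 AM on Sep 10.
Add 6 hours and 53 minutes → 11:13 AM UTC.
Kathmandu is UTC+5:45: 11:13 AM + 5:45 = 4:58 PM on Sep 10.

4:58 PM on September 10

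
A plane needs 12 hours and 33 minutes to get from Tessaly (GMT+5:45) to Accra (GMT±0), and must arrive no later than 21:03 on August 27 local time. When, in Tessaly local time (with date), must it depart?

Target arrival is already UTC: 21:03 on Aug 27.
Subtract 12 hours 33 minutes → departure 08:30 UTC on Aug 27.
Tessaly is UTC+5:45: 08:30 + 5:45 = 14:15 on Aug 27.

14:15 on Aug 27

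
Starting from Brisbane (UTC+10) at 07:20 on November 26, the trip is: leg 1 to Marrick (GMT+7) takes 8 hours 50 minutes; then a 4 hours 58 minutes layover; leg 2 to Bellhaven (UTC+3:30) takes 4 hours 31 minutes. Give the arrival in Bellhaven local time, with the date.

Convert departure to UTC: 07:20 − 10:00 = 21:20 UTC on Nov 25.
Add 8 hours 50 minutes leg 1 → 06:10 UTC (Nov 26).
Add 4 hours 58 minutes layover in Marrick → 11:08 UTC.
Add 4 hours 31 minutes leg 2 → 15:39 UTC.
Bellhaven is UTC+3:30, so local arrival = 15:39 + 3:30 = 19:09 on Nov 26.

19:09 on November 26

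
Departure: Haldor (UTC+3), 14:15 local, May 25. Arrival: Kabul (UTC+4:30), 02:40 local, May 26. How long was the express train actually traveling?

Departure in UTC: 14:15 − 3:00 = 11:15 on May 25.
Arrival in UTC: 02:40 − 4:30 = 22:10 on May 25.
Elapsed = 22:10 − 11:15 = 10 hours 55 minutes.

10 hours 55 minutes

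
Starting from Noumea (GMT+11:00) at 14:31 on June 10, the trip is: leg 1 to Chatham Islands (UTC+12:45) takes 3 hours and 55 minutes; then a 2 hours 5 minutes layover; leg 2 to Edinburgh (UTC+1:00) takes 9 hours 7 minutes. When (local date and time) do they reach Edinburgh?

Convert departure to UTC: 14:31 − 11:00 = 03:31 UTC on Jun 10.
Add 3 hours and 55 minutes leg 1 → 07:26 UTC.
Add 2 hours and 5 minutes layover in Chatham Islands → 09:31 UTC.
Add 9 hours and 7 minutes leg 2 → 18:38 UTC.
Edinburgh is UTC+1:00, so local arrival = 18:38 + 1:00 = 19:38 on Jun 10.

19:38 on June 10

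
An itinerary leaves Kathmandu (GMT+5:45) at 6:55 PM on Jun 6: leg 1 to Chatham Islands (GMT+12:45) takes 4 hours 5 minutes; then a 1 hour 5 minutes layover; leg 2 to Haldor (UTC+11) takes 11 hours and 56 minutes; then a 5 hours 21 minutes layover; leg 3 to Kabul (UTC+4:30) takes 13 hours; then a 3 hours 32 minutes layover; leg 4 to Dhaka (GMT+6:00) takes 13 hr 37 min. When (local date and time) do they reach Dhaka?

11:46 PM on Jun 8

Convert departure to UTC: 6:55 PM − 5:45 = 1:10 PM UTC on Jun 6.
Add 4 hours 5 minutes leg 1 → 5:15 PM UTC.
Add 1 hour and 5 minutes layover in Chatham Islands → 6:20 PM UTC.
Add 11 hours and 56 minutes leg 2 → 6:16 AM UTC (Jun 7).
Add 5 hours 21 minutes layover in Haldor → 11:37 AM UTC.
Add 13 hours leg 3 → 12:37 AM UTC (Jun 8).
Add 3 hours and 32 minutes layover in Kabul → 4:09 AM UTC.
Add 13 hours 37 minutes leg 4 → 5:46 PM UTC.
Dhaka is UTC+6:00, so local arrival = 5:46 PM + 6:00 = 11:46 PM on Jun 8.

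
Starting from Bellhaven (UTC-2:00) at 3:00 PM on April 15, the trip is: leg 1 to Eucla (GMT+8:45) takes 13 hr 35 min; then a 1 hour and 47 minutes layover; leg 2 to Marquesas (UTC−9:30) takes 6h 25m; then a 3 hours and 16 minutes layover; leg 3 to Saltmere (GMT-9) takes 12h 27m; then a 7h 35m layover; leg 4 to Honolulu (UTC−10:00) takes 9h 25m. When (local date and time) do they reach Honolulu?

1:30 PM on April 17

Convert departure to UTC: 3:00 PM + 2:00 = 5:00 PM UTC on Apr 15.
Add 13 hours 35 minutes leg 1 → 6:35 AM UTC (Apr 16).
Add 1 hour 47 minutes layover in Eucla → 8:22 AM UTC.
Add 6 hours 25 minutes leg 2 → 2:47 PM UTC.
Add 3 hours and 16 minutes layover in Marquesas → 6:03 PM UTC.
Add 12 hours and 27 minutes leg 3 → 6:30 AM UTC (Apr 17).
Add 7 hours and 35 minutes layover in Saltmere → 2:05 PM UTC.
Add 9 hours 25 minutes leg 4 → 11:30 PM UTC.
Honolulu is UTC−10:00, so local arrival = 11:30 PM − 10:00 = 1:30 PM on Apr 17.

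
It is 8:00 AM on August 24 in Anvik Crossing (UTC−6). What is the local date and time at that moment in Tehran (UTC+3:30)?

In UTC: 8:00 AM + 6:00 = 2:00 PM on Aug 24.
Tehran is UTC+3:30: 2:00 PM + 3:30 = 5:30 PM on Aug 24.

5:30 PM on August 24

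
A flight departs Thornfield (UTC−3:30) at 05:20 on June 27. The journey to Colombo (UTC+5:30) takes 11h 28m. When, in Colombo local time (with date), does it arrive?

01:48 on June 28

Convert departure to UTC: 05:20 + 3:30 = 08:50 UTC on Jun 27.
Add 11 hours 28 minutes travel time → 20:18 UTC.
Colombo is UTC+5:30, so local arrival = 20:18 + 5:30 = 01:48 on Jun 28.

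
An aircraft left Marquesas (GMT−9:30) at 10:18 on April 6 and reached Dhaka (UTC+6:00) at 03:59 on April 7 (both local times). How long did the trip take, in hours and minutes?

Departure in UTC: 10:18 + 9:30 = 19:48 on Apr 6.
Arrival in UTC: 03:59 − 6:00 = 21:59 on Apr 6.
Elapsed = 21:59 − 19:48 = 2 hours 11 minutes.

2 hours 11 minutes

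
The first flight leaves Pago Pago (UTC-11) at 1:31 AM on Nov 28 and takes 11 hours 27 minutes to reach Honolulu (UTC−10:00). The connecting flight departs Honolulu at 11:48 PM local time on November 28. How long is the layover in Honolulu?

9 hours 50 minutes

Convert departure to UTC: 1:31 AM + 11:00 = 12:31 PM UTC on Nov 28.
Add 11 hours and 27 minutes flight time → 11:58 PM UTC.
Honolulu is UTC−10:00, so local arrival = 11:58 PM − 10:00 = 1:58 PM on Nov 28.
Layover = 11:48 PM − 1:58 PM = 9 hours 50 minutes.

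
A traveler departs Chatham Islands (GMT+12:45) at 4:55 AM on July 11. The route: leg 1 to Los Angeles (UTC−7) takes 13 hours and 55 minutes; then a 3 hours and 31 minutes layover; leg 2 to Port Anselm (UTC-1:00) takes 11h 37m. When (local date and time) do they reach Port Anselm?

Convert departure to UTC: 4:55 AM − 12:45 = 4:10 PM UTC on Jul 10.
Add 13 hours and 55 minutes leg 1 → 6:05 AM UTC (Jul 11).
Add 3 hours and 31 minutes layover in Los Angeles → 9:36 AM UTC.
Add 11 hours and 37 minutes leg 2 → 9:13 PM UTC.
Port Anselm is UTC−1:00, so local arrival = 9:13 PM − 1:00 = 8:13 PM on Jul 11.

8:13 PM on July 11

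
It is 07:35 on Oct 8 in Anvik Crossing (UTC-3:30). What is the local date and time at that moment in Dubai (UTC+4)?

15:05 on October 8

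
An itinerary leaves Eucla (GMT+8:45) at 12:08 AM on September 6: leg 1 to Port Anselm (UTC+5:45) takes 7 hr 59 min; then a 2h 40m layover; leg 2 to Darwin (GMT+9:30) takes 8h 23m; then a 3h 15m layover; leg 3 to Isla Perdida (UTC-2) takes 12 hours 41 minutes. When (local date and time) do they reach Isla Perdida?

12:21 AM on Sep 7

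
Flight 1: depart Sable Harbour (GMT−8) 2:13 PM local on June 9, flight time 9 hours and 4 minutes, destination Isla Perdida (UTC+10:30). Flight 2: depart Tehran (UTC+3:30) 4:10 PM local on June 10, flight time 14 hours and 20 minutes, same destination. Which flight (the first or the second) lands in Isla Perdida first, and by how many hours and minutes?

the first, by 19 hours 43 minutes

Flight 1 in UTC: 2:13 PM + 8:00 = 10:13 PM on Jun 9.
+9 hours 4 minutes → arrive 7:17 AM UTC on Jun 10.
Flight 2 in UTC: 4:10 PM − 3:30 = 12:40 PM on Jun 10.
+14 hours and 20 minutes → arrive 3:00 AM UTC on Jun 11.
Flight 1 lands earlier by 19 hours 43 minutes.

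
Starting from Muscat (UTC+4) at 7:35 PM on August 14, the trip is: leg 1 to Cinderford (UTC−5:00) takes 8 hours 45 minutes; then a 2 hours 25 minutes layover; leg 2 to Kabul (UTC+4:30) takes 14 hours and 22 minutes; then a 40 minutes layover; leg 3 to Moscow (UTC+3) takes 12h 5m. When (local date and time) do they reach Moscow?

8:52 AM on August 16

Convert departure to UTC: 7:35 PM − 4:00 = 3:35 PM UTC on Aug 14.
Add 8 hours 45 minutes leg 1 → 12:20 AM UTC (Aug 15).
Add 2 hours 25 minutes layover in Cinderford → 2:45 AM UTC.
Add 14 hours and 22 minutes leg 2 → 5:07 PM UTC.
Add 40 minutes layover in Kabul → 5:47 PM UTC.
Add 12 hours 5 minutes leg 3 → 5:52 AM UTC (Aug 16).
Moscow is UTC+3:00, so local arrival = 5:52 AM + 3:00 = 8:52 AM on Aug 16.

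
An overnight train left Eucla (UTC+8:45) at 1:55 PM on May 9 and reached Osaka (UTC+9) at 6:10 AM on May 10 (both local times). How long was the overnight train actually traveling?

Osaka is 0:15 ahead of Eucla.
Clock-face elapsed time (ignoring zones) is 16 hours 15 minutes.
Actual elapsed = 16 hours 15 minutes − 0:15 = 16 hours.

16 hours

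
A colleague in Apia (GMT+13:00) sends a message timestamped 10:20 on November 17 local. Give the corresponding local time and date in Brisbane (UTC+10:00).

07:20 on November 17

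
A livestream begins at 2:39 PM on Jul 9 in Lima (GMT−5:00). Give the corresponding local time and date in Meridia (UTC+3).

10:39 PM on July 9

In UTC: 2:39 PM + 5:00 = 7:39 PM on Jul 9.
Meridia is UTC+3:00: 7:39 PM + 3:00 = 10:39 PM on Jul 9.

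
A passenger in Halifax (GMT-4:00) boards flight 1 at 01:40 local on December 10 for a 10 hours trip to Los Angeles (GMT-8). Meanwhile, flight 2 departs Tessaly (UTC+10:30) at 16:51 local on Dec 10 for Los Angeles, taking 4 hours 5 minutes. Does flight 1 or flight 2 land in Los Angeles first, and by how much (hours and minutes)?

the second, by 5 hours 14 minutes

Flight 1 in UTC: 01:40 + 4:00 = 05:40 on Dec 10.
+10 hours → arrive 15:40 UTC on Dec 10.
Flight 2 in UTC: 16:51 − 10:30 = 06:21 on Dec 10.
+4 hours and 5 minutes → arrive 10:26 UTC on Dec 10.
Flight 2 lands earlier by 5 hours 14 minutes.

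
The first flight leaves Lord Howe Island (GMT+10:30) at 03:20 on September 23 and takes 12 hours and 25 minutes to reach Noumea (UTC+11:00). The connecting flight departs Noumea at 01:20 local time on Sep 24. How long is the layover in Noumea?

Convert departure to UTC: 03:20 − 10:30 = 16:50 UTC on Sep 22.
Add 12 hours 25 minutes flight time → 05:15 UTC (Sep 23).
Noumea is UTC+11:00, so local arrival = 05:15 + 11:00 = 16:15 on Sep 23.
Layover = 01:20 − 16:15 (+1 day) = 9 hours 5 minutes.

9 hours 5 minutes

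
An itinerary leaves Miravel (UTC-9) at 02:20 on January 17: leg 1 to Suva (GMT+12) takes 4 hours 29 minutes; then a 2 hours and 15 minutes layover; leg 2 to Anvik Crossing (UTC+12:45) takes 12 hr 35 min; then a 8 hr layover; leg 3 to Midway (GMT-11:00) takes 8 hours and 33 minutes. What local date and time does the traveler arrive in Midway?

12:12 on January 18

Convert departure to UTC: 02:20 + 9:00 = 11:20 UTC on Jan 17.
Add 4 hours 29 minutes leg 1 → 15:49 UTC.
Add 2 hours and 15 minutes layover in Suva → 18:04 UTC.
Add 12 hours 35 minutes leg 2 → 06:39 UTC (Jan 18).
Add 8 hours layover in Anvik Crossing → 14:39 UTC.
Add 8 hours 33 minutes leg 3 → 23:12 UTC.
Midway is UTC−11:00, so local arrival = 23:12 − 11:00 = 12:12 on Jan 18.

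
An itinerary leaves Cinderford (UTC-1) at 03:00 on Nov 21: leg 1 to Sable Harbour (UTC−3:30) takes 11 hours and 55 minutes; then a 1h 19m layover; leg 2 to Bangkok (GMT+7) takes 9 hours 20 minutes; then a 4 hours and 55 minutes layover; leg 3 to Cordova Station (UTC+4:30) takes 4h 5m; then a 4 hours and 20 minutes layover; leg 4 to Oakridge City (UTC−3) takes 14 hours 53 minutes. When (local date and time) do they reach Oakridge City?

Convert departure to UTC: 03:00 + 1:00 = 04:00 UTC on Nov 21.
Add 11 hours and 55 minutes leg 1 → 15:55 UTC.
Add 1 hour 19 minutes layover in Sable Harbour → 17:14 UTC.
Add 9 hours and 20 minutes leg 2 → 02:34 UTC (Nov 22).
Add 4 hours 55 minutes layover in Bangkok → 07:29 UTC.
Add 4 hours and 5 minutes leg 3 → 11:34 UTC.
Add 4 hours and 20 minutes layover in Cordova Station → 15:54 UTC.
Add 14 hours and 53 minutes leg 4 → 06:47 UTC (Nov 23).
Oakridge City is UTC−3:00, so local arrival = 06:47 − 3:00 = 03:47 on Nov 23.

03:47 on November 23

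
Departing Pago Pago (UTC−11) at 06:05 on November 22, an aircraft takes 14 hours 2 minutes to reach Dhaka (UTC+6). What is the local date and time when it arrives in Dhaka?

Convert departure to UTC: 06:05 + 11:00 = 17:05 UTC on Nov 22.
Add 14 hours and 2 minutes travel time → 07:07 UTC (Nov 23).
Dhaka is UTC+6:00, so local arrival = 07:07 + 6:00 = 13:07 on Nov 23.

13:07 on Nov 23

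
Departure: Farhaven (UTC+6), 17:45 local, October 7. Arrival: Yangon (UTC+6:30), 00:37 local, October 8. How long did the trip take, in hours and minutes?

6 hours 22 minutes

Departure in UTC: 17:45 − 6:00 = 11:45 on Oct 7.
Arrival in UTC: 00:37 − 6:30 = 18:07 on Oct 7.
Elapsed = 18:07 − 11:45 = 6 hours 22 minutes.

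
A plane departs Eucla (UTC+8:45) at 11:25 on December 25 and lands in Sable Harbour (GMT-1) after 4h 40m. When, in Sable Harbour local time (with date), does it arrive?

06:20 on December 25

Convert departure to UTC: 11:25 − 8:45 = 02:40 UTC on Dec 25.
Add 4 hours 40 minutes travel time → 07:20 UTC.
Sable Harbour is UTC−1:00, so local arrival = 07:20 − 1:00 = 06:20 on Dec 25.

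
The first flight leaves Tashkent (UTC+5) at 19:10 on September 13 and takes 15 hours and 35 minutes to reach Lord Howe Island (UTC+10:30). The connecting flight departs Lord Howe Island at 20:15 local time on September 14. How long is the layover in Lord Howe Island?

4 hours

Convert departure to UTC: 19:10 − 5:00 = 14:10 UTC on Sep 13.
Add 15 hours and 35 minutes flight time → 05:45 UTC (Sep 14).
Lord Howe Island is UTC+10:30, so local arrival = 05:45 + 10:30 = 16:15 on Sep 14.
Layover = 20:15 − 16:15 = 4 hours.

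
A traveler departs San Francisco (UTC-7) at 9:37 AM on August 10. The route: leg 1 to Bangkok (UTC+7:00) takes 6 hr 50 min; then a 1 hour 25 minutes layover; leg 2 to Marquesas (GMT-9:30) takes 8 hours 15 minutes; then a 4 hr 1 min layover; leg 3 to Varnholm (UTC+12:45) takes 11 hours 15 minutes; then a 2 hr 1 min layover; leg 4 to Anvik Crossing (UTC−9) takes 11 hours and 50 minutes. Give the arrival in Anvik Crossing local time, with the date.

5:14 AM on August 12

Convert departure to UTC: 9:37 AM + 7:00 = 4:37 PM UTC on Aug 10.
Add 6 hours and 50 minutes leg 1 → 11:27 PM UTC.
Add 1 hour and 25 minutes layover in Bangkok → 12:52 AM UTC (Aug 11).
Add 8 hours 15 minutes leg 2 → 9:07 AM UTC.
Add 4 hours and 1 minute layover in Marquesas → 1:08 PM UTC.
Add 11 hours 15 minutes leg 3 → 12:23 AM UTC (Aug 12).
Add 2 hours and 1 minute layover in Varnholm → 2:24 AM UTC.
Add 11 hours 50 minutes leg 4 → 2:14 PM UTC.
Anvik Crossing is UTC−9:00, so local arrival = 2:14 PM − 9:00 = 5:14 AM on Aug 12.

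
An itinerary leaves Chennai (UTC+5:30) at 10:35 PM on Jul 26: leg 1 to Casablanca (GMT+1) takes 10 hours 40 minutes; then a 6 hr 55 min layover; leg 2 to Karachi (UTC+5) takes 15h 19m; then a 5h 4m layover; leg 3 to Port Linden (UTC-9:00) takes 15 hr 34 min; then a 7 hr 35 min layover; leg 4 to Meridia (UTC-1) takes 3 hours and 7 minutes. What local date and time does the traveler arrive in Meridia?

Convert departure to UTC: 10:35 PM − 5:30 = 5:05 PM UTC on Jul 26.
Add 10 hours 40 minutes leg 1 → 3:45 AM UTC (Jul 27).
Add 6 hours and 55 minutes layover in Casablanca → 10:40 AM UTC.
Add 15 hours and 19 minutes leg 2 → 1:59 AM UTC (Jul 28).
Add 5 hours 4 minutes layover in Karachi → 7:03 AM UTC.
Add 15 hours 34 minutes leg 3 → 10:37 PM UTC.
Add 7 hours and 35 minutes layover in Port Linden → 6:12 AM UTC (Jul 29).
Add 3 hours 7 minutes leg 4 → 9:19 AM UTC.
Meridia is UTC−1:00, so local arrival = 9:19 AM − 1:00 = 8:19 AM on Jul 29.

8:19 AM on July 29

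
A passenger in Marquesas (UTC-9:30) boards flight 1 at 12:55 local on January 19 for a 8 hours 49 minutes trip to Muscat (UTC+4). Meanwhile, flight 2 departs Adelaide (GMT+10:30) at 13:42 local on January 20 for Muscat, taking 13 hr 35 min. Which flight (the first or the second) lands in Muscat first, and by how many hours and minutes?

the first, by 9 hours 33 minutes

Flight 1 in UTC: 12:55 + 9:30 = 22:25 on Jan 19.
+8 hours and 49 minutes → arrive 07:14 UTC on Jan 20.
Flight 2 in UTC: 13:42 − 10:30 = 03:12 on Jan 20.
+13 hours 35 minutes → arrive 16:47 UTC on Jan 20.
Flight 1 lands earlier by 9 hours 33 minutes.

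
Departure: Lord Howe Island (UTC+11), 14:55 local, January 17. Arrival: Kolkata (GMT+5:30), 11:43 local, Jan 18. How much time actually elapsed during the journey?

26 hours 18 minutes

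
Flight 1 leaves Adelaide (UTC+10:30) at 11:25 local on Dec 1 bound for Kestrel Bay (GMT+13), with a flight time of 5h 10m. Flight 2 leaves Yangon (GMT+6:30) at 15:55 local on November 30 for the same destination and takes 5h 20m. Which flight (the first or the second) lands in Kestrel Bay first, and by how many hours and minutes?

Flight 1 in UTC: 11:25 − 10:30 = 00:55 on Dec 1.
+5 hours 10 minutes → arrive 06:05 UTC on Dec 1.
Flight 2 in UTC: 15:55 − 6:30 = 09:25 on Nov 30.
+5 hours 20 minutes → arrive 14:45 UTC on Nov 30.
Flight 2 lands earlier by 15 hours 20 minutes.

the second, by 15 hours 20 minutes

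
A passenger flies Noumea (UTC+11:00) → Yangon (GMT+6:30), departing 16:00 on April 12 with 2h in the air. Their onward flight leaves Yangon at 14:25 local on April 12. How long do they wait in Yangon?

Convert departure to UTC: 16:00 − 11:00 = 05:00 UTC on Apr 12.
Add 2 hours flight time → 07:00 UTC.
Yangon is UTC+6:30, so local arrival = 07:00 + 6:30 = 13:30 on Apr 12.
Layover = 14:25 − 13:30 = 55 minutes.

55 minutes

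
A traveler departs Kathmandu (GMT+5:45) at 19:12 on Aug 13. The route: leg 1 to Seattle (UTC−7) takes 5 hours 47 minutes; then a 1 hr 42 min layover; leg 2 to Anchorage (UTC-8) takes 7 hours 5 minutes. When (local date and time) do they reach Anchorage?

Convert departure to UTC: 19:12 − 5:45 = 13:27 UTC on Aug 13.
Add 5 hours 47 minutes leg 1 → 19:14 UTC.
Add 1 hour and 42 minutes layover in Seattle → 20:56 UTC.
Add 7 hours and 5 minutes leg 2 → 04:01 UTC (Aug 14).
Anchorage is UTC−8:00, so local arrival = 04:01 − 8:00 = 20:01 on Aug 13.

20:01 on August 13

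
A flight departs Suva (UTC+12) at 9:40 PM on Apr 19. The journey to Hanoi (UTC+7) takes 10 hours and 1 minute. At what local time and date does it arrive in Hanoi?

Convert departure to UTC: 9:40 PM − 12:00 = 9:40 AM UTC on Apr 19.
Add 10 hours and 1 minute travel time → 7:41 PM UTC.
Hanoi is UTC+7:00, so local arrival = 7:41 PM + 7:00 = 2:41 AM on Apr 20.

2:41 AM on Apr 20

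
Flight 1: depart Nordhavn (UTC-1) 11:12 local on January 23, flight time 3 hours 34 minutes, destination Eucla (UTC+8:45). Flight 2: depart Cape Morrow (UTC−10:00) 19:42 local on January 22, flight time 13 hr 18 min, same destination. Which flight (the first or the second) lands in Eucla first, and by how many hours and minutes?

the first, by 3 hours 14 minutes

Flight 1 in UTC: 11:12 + 1:00 = 12:12 on Jan 23.
+3 hours 34 minutes → arrive 15:46 UTC on Jan 23.
Flight 2 in UTC: 19:42 + 10:00 = 05:42 on Jan 23.
+13 hours and 18 minutes → arrive 19:00 UTC on Jan 23.
Flight 1 lands earlier by 3 hours 14 minutes.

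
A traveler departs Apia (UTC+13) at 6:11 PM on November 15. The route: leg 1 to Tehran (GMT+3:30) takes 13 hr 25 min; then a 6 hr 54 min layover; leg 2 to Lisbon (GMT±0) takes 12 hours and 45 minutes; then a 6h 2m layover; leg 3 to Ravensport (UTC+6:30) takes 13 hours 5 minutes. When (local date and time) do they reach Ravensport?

Convert departure to UTC: 6:11 PM − 13:00 = 5:11 AM UTC on Nov 15.
Add 13 hours 25 minutes leg 1 → 6:36 PM UTC.
Add 6 hours and 54 minutes layover in Tehran → 1:30 AM UTC (Nov 16).
Add 12 hours 45 minutes leg 2 → 2:15 PM UTC.
Add 6 hours and 2 minutes layover in Lisbon → 8:17 PM UTC.
Add 13 hours 5 minutes leg 3 → 9:22 AM UTC (Nov 17).
Ravensport is UTC+6:30, so local arrival = 9:22 AM + 6:30 = 3:52 PM on Nov 17.

3:52 PM on November 17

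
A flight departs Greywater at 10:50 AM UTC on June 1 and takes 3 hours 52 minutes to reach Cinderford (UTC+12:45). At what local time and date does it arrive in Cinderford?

3:27 AM on June 2

Departure is given in UTC: 10:50 AM on Jun 1.
Add 3 hours 52 minutes → 2:42 PM UTC.
Cinderford is UTC+12:45: 2:42 PM + 12:45 = 3:27 AM on Jun 2.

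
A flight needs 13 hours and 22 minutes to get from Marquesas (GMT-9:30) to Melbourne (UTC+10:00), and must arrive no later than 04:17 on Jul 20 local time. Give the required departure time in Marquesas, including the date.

Target arrival in UTC: 04:17 − 10:00 = 18:17 on Jul 19.
Subtract 13 hours 22 minutes → departure 04:55 UTC on Jul 19.
Marquesas is UTC−9:30: 04:55 − 9:30 = 19:25 on Jul 18.

19:25 on Jul 18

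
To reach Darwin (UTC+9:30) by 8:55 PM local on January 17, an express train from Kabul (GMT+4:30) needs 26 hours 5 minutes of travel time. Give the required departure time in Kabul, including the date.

Target arrival in UTC: 8:55 PM − 9:30 = 11:25 AM on Jan 17.
Subtract 26 hours and 5 minutes → departure 9:20 AM UTC on Jan 16.
Kabul is UTC+4:30: 9:20 AM + 4:30 = 1:50 PM on Jan 16.

1:50 PM on January 16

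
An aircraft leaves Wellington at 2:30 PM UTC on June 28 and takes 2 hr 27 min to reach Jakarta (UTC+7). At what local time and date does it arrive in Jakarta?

11:57 PM on Jun 28

Departure is given in UTC: 2:30 PM on Jun 28.
Add 2 hours and 27 minutes → 4:57 PM UTC.
Jakarta is UTC+7:00: 4:57 PM + 7:00 = 11:57 PM on Jun 28.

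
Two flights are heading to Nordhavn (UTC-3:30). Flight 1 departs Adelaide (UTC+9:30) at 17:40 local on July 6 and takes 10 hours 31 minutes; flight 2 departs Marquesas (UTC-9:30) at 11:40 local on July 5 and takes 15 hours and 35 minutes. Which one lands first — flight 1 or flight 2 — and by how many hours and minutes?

Flight 1 in UTC: 17:40 − 9:30 = 08:10 on Jul 6.
+10 hours and 31 minutes → arrive 18:41 UTC on Jul 6.
Flight 2 in UTC: 11:40 + 9:30 = 21:10 on Jul 5.
+15 hours 35 minutes → arrive 12:45 UTC on Jul 6.
Flight 2 lands earlier by 5 hours 56 minutes.

the second, by 5 hours 56 minutes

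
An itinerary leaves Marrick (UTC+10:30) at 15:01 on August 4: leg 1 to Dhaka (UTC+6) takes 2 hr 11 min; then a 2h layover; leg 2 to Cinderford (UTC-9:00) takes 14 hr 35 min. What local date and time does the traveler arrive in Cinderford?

14:17 on August 4

Convert departure to UTC: 15:01 − 10:30 = 04:31 UTC on Aug 4.
Add 2 hours 11 minutes leg 1 → 06:42 UTC.
Add 2 hours layover in Dhaka → 08:42 UTC.
Add 14 hours 35 minutes leg 2 → 23:17 UTC.
Cinderford is UTC−9:00, so local arrival = 23:17 − 9:00 = 14:17 on Aug 4.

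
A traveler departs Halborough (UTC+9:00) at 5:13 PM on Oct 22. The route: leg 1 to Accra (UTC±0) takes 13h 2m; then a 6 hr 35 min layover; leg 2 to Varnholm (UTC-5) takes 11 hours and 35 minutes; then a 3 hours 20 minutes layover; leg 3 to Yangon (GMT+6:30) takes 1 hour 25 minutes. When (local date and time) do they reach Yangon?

Convert departure to UTC: 5:13 PM − 9:00 = 8:13 AM UTC on Oct 22.
Add 13 hours 2 minutes leg 1 → 9:15 PM UTC.
Add 6 hours 35 minutes layover in Accra → 3:50 AM UTC (Oct 23).
Add 11 hours and 35 minutes leg 2 → 3:25 PM UTC.
Add 3 hours and 20 minutes layover in Varnholm → 6:45 PM UTC.
Add 1 hour and 25 minutes leg 3 → 8:10 PM UTC.
Yangon is UTC+6:30, so local arrival = 8:10 PM + 6:30 = 2:40 AM on Oct 24.

2:40 AM on October 24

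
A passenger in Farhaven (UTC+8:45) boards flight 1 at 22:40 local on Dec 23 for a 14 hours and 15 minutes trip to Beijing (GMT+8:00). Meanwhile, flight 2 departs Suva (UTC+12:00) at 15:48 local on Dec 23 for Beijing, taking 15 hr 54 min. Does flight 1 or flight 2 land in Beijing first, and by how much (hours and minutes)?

Flight 1 in UTC: 22:40 − 8:45 = 13:55 on Dec 23.
+14 hours 15 minutes → arrive 04:10 UTC on Dec 24.
Flight 2 in UTC: 15:48 − 12:00 = 03:48 on Dec 23.
+15 hours 54 minutes → arrive 19:42 UTC on Dec 23.
Flight 2 lands earlier by 8 hours 28 minutes.

the second, by 8 hours 28 minutes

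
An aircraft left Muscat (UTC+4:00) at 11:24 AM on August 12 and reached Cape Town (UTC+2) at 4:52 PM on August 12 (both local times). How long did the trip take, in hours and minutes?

Cape Town is 2:00 behind Muscat.
Clock-face elapsed time (ignoring zones) is 5 hours 28 minutes.
Actual elapsed = 5 hours 28 minutes + 2:00 = 7 hours 28 minutes.

7 hours 28 minutes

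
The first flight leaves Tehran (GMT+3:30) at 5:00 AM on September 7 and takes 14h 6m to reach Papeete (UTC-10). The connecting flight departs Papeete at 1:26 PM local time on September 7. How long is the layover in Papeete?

Convert departure to UTC: 5:00 AM − 3:30 = 1:30 AM UTC on Sep 7.
Add 14 hours 6 minutes flight time → 3:36 PM UTC.
Papeete is UTC−10:00, so local arrival = 3:36 PM − 10:00 = 5:36 AM on Sep 7.
Layover = 1:26 PM − 5:36 AM = 7 hours 50 minutes.

7 hours 50 minutes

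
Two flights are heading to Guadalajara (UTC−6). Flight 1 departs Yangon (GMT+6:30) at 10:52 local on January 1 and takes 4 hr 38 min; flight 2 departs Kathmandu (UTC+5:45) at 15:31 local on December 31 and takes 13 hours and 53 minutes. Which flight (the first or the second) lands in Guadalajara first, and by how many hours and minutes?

the second, by 9 hours 21 minutes

Flight 1 in UTC: 10:52 − 6:30 = 04:22 on Jan 1.
+4 hours and 38 minutes → arrive 09:00 UTC on Jan 1.
Flight 2 in UTC: 15:31 − 5:45 = 09:46 on Dec 31.
+13 hours and 53 minutes → arrive 23:39 UTC on Dec 31.
Flight 2 lands earlier by 9 hours 21 minutes.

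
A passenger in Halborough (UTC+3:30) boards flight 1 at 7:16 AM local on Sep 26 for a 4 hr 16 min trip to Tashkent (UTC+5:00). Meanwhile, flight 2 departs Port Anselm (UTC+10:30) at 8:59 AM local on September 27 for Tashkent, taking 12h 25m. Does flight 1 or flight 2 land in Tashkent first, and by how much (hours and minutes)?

the first, by 26 hours 52 minutes

Flight 1 in UTC: 7:16 AM − 3:30 = 3:46 AM on Sep 26.
+4 hours 16 minutes → arrive 8:02 AM UTC on Sep 26.
Flight 2 in UTC: 8:59 AM − 10:30 = 10:29 PM on Sep 26.
+12 hours and 25 minutes → arrive 10:54 AM UTC on Sep 27.
Flight 1 lands earlier by 26 hours 52 minutes.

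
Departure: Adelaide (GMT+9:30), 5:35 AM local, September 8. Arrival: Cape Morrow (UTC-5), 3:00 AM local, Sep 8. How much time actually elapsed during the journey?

11 hours 55 minutes

Departure in UTC: 5:35 AM − 9:30 = 8:05 PM on Sep 7.
Arrival in UTC: 3:00 AM + 5:00 = 8:00 AM on Sep 8.
Elapsed = 8:00 AM − 8:05 PM (+1 day) = 11 hours 55 minutes.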